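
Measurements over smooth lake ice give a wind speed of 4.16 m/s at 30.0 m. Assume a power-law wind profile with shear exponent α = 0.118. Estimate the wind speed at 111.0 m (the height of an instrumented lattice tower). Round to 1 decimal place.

Power-law profile: V₂ = V₁ · (z₂/z₁)^α
V₂ = 4.16 × (111.0/30.0)^0.118 = 4.16 × (3.7000)^0.118
    = 4.16 × 1.1669 = 4.8545 m/s

4.9 m/s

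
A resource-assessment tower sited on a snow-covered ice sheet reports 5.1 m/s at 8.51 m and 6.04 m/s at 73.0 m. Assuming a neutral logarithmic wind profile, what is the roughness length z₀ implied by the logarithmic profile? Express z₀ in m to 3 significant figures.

Log law: V(z) ∝ ln(z/z₀). With r = V₁/V₂ = 5.1/6.04 = 0.84437,
r · ln(z₂/z₀) = ln(z₁/z₀) ⇒ ln z₀ = (ln z₁ − r·ln z₂)/(1 − r)
ln z₀ = (2.14124 − 0.84437×4.29046) / 0.15563 = -9.5194
z₀ = exp(-9.5194) = 0.00007341 m

z₀ ≈ 0.0000734 m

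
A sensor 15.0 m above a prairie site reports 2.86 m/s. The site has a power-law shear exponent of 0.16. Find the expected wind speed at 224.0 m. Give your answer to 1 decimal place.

4.4 m/s

Power-law profile: V₂ = V₁ · (z₂/z₁)^α
V₂ = 2.86 × (224.0/15.0)^0.16 = 2.86 × (14.9333)^0.16
    = 2.86 × 1.5412 = 4.4079 m/s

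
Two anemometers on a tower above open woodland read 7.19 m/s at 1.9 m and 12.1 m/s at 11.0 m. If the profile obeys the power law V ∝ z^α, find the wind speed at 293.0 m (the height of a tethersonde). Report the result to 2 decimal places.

32.01 m/s

First find α: α = ln(V₂/V₁)/ln(z₂/z₁) = ln(12.1/7.19)/ln(11.0/1.9) = 0.52051/1.75604 = 0.2964
Extrapolate from 11.0 m to 293.0 m: V₃ = 12.1 × (293.0/11.0)^0.2964 = 12.1 × 2.6456 = 32.0122 m/s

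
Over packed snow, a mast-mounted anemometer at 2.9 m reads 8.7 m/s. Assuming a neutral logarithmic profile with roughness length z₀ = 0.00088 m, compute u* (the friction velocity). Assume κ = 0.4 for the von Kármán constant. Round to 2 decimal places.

Log law: V(z) = (u*/κ) · ln(z/z₀) ⇒ u* = κ · V / ln(z/z₀)
u* = 0.4 × 8.7 / ln(2.9/0.00088) = 0.4 × 8.7 / 8.1003
   = 3.4800 / 8.1003 = 0.4296 m/s

u* ≈ 0.43 m/s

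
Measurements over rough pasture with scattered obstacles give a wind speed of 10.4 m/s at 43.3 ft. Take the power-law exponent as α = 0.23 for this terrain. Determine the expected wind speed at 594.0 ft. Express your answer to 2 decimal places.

Power-law profile: V₂ = V₁ · (z₂/z₁)^α
V₂ = 10.4 × (594.0/43.3)^0.23 = 10.4 × (13.7182)^0.23
    = 10.4 × 1.8263 = 18.9938 m/s

18.99 m/s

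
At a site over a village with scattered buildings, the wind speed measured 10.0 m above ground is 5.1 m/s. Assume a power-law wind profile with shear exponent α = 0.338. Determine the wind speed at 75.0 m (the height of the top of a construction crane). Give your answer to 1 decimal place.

10.1 m/s

Power-law profile: V₂ = V₁ · (z₂/z₁)^α
V₂ = 5.1 × (75.0/10.0)^0.338 = 5.1 × (7.5000)^0.338
    = 5.1 × 1.9759 = 10.0772 m/s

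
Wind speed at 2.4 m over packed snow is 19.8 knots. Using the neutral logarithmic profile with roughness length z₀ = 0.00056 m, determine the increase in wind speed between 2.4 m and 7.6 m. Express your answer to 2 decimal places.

Log law: V₂ = V₁ · ln(z₂/z₀)/ln(z₁/z₀) = 19.8 × 9.5157/8.3630 = 22.5290 knots
ΔV = 22.5290 − 19.8 = 2.7290 knots

2.73 knots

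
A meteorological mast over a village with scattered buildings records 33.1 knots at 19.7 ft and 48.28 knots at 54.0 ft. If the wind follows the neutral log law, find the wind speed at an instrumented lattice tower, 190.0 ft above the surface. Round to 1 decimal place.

Log law: V ∝ ln(z/z₀). From the pair, with r = V₁/V₂ = 0.68558,
ln z₀ = (ln z₁ − r·ln z₂)/(1 − r) = (2.9806 − 0.68558×3.9890)/0.31442 = 0.7819 → z₀ = 2.186 ft
V₃ = V₁ · ln(z₃/z₀)/ln(z₁/z₀) = 33.1 × 4.4651/2.1987 = 67.2186 knots

67.2 knots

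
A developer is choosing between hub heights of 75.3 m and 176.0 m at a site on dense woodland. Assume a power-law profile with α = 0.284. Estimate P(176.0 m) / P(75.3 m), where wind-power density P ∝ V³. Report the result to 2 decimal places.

Speed ratio: V_B/V_A = (z_B/z_A)^α = (176.0/75.3)^0.284 = (2.3373)^0.284 = 1.27267
Power-density ratio: P_B/P_A = (V_B/V_A)³ = (1.27267)³ = 2.06133

2.06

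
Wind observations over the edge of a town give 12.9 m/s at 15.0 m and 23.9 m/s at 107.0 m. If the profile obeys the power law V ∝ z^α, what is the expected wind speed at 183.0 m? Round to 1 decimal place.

28.3 m/s

First find α: α = ln(V₂/V₁)/ln(z₂/z₁) = ln(23.9/12.9)/ln(107.0/15.0) = 0.61665/1.96478 = 0.3139
Extrapolate from 107.0 m to 183.0 m: V₃ = 23.9 × (183.0/107.0)^0.3139 = 23.9 × 1.1834 = 28.2844 m/s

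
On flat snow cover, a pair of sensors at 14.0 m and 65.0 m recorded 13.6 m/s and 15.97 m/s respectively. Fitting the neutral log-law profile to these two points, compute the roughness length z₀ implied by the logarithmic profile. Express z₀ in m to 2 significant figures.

Log law: V(z) ∝ ln(z/z₀). With r = V₁/V₂ = 13.6/15.97 = 0.85160,
r · ln(z₂/z₀) = ln(z₁/z₀) ⇒ ln z₀ = (ln z₁ − r·ln z₂)/(1 − r)
ln z₀ = (2.63906 − 0.85160×4.17439) / 0.14840 = -6.1713
z₀ = exp(-6.1713) = 0.002089 m

z₀ ≈ 0.0021 m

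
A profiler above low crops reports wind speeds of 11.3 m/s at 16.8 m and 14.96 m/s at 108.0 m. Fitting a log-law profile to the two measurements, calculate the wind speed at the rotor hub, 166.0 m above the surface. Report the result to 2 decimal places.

Log law: V ∝ ln(z/z₀). From the pair, with r = V₁/V₂ = 0.75535,
ln z₀ = (ln z₁ − r·ln z₂)/(1 − r) = (2.8214 − 0.75535×4.6821)/0.24465 = -2.9236 → z₀ = 0.05374 m
V₃ = V₁ · ln(z₃/z₀)/ln(z₁/z₀) = 11.3 × 8.0356/5.7449 = 15.8055 m/s

15.81 m/s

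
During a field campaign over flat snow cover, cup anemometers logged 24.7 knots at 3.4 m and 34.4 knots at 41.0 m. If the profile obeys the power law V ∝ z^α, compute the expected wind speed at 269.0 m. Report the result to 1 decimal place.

44.2 knots

First find α: α = ln(V₂/V₁)/ln(z₂/z₁) = ln(34.4/24.7)/ln(41.0/3.4) = 0.33125/2.48980 = 0.1330
Extrapolate from 41.0 m to 269.0 m: V₃ = 34.4 × (269.0/41.0)^0.1330 = 34.4 × 1.2844 = 44.1826 knots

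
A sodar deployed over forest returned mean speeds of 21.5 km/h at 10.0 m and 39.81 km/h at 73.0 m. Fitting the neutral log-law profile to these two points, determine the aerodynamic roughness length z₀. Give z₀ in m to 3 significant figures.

z₀ ≈ 0.969 m

Log law: V(z) ∝ ln(z/z₀). With r = V₁/V₂ = 21.5/39.81 = 0.54007,
r · ln(z₂/z₀) = ln(z₁/z₀) ⇒ ln z₀ = (ln z₁ − r·ln z₂)/(1 − r)
ln z₀ = (2.30259 − 0.54007×4.29046) / 0.45993 = -0.0316
z₀ = exp(-0.0316) = 0.9689 m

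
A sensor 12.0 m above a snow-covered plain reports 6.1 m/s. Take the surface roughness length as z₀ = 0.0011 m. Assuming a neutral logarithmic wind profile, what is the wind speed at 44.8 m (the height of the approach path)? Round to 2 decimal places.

Log law: V(z) ∝ ln(z/z₀), so V₂/V₁ = ln(z₂/z₀) / ln(z₁/z₀).
ln(44.8/0.0011) = 10.6147, ln(12.0/0.0011) = 9.2974
V₂ = 6.1 × 10.6147/9.2974 = 6.1 × 1.1417 = 6.9643 m/s

6.96 m/s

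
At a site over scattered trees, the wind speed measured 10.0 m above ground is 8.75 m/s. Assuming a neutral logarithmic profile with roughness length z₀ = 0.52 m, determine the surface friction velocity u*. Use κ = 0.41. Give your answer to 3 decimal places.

Log law: V(z) = (u*/κ) · ln(z/z₀) ⇒ u* = κ · V / ln(z/z₀)
u* = 0.41 × 8.75 / ln(10.0/0.52) = 0.41 × 8.75 / 2.9565
   = 3.5875 / 2.9565 = 1.2134 m/s

u* ≈ 1.213 m/s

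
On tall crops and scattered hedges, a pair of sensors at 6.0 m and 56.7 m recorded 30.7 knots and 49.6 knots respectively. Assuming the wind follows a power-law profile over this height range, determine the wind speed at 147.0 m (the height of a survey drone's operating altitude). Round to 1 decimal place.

60.8 knots

First find α: α = ln(V₂/V₁)/ln(z₂/z₁) = ln(49.6/30.7)/ln(56.7/6.0) = 0.47973/2.24601 = 0.2136
Extrapolate from 56.7 m to 147.0 m: V₃ = 49.6 × (147.0/56.7)^0.2136 = 49.6 × 1.2257 = 60.7927 knots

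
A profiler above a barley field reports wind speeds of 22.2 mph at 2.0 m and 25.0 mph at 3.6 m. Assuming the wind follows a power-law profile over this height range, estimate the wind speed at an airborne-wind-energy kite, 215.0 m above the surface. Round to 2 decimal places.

57.13 mph

First find α: α = ln(V₂/V₁)/ln(z₂/z₁) = ln(25.0/22.2)/ln(3.6/2.0) = 0.11878/0.58779 = 0.2021
Extrapolate from 3.6 m to 215.0 m: V₃ = 25.0 × (215.0/3.6)^0.2021 = 25.0 × 2.2852 = 57.1311 mph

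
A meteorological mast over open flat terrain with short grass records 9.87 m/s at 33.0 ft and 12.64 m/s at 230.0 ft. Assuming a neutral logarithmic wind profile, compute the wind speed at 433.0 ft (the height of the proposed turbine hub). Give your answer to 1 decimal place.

13.5 m/s

Log law: V ∝ ln(z/z₀). From the pair, with r = V₁/V₂ = 0.78085,
ln z₀ = (ln z₁ − r·ln z₂)/(1 − r) = (3.4965 − 0.78085×5.4381)/0.21915 = -3.4217 → z₀ = 0.03266 ft
V₃ = V₁ · ln(z₃/z₀)/ln(z₁/z₀) = 9.87 × 9.4924/6.9182 = 13.5426 m/s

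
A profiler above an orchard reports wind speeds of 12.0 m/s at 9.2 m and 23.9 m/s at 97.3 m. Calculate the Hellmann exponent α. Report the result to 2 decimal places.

Power law: V₂/V₁ = (z₂/z₁)^α ⇒ α = ln(V₂/V₁) / ln(z₂/z₁)
α = ln(23.9/12.0) / ln(97.3/9.2) = ln(1.9917) / ln(10.5761)
  = 0.68897 / 2.35860 = 0.29211

α ≈ 0.29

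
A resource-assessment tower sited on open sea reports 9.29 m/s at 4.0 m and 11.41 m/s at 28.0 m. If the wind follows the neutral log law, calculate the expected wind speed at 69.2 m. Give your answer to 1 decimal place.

12.4 m/s

Log law: V ∝ ln(z/z₀). From the pair, with r = V₁/V₂ = 0.81420,
ln z₀ = (ln z₁ − r·ln z₂)/(1 − r) = (1.3863 − 0.81420×3.3322)/0.18580 = -7.1408 → z₀ = 0.0007921 m
V₃ = V₁ · ln(z₃/z₀)/ln(z₁/z₀) = 9.29 × 11.3778/8.5271 = 12.3957 m/s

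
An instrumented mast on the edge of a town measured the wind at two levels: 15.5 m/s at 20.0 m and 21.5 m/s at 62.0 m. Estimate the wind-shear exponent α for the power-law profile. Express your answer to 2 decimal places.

Power law: V₂/V₁ = (z₂/z₁)^α ⇒ α = ln(V₂/V₁) / ln(z₂/z₁)
α = ln(21.5/15.5) / ln(62.0/20.0) = ln(1.3871) / ln(3.1000)
  = 0.32721 / 1.13140 = 0.28921

α ≈ 0.29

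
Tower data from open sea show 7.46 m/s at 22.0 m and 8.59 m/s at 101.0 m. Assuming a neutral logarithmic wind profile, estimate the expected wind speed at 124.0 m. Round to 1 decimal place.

8.7 m/s

Log law: V ∝ ln(z/z₀). From the pair, with r = V₁/V₂ = 0.86845,
ln z₀ = (ln z₁ − r·ln z₂)/(1 − r) = (3.0910 − 0.86845×4.6151)/0.13155 = -6.9706 → z₀ = 0.0009391 m
V₃ = V₁ · ln(z₃/z₀)/ln(z₁/z₀) = 7.46 × 11.7909/10.0616 = 8.7421 m/s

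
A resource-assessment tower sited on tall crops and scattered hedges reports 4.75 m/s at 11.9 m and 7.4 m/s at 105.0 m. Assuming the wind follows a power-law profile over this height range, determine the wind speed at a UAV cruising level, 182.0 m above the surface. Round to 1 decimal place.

8.3 m/s

First find α: α = ln(V₂/V₁)/ln(z₂/z₁) = ln(7.4/4.75)/ln(105.0/11.9) = 0.44334/2.17742 = 0.2036
Extrapolate from 105.0 m to 182.0 m: V₃ = 7.4 × (182.0/105.0)^0.2036 = 7.4 × 1.1185 = 8.2769 m/s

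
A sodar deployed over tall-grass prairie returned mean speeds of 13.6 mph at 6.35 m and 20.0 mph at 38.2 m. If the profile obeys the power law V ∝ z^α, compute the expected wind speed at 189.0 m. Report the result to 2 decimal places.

28.20 mph

First find α: α = ln(V₂/V₁)/ln(z₂/z₁) = ln(20.0/13.6)/ln(38.2/6.35) = 0.38566/1.79438 = 0.2149
Extrapolate from 38.2 m to 189.0 m: V₃ = 20.0 × (189.0/38.2)^0.2149 = 20.0 × 1.4101 = 28.2017 mph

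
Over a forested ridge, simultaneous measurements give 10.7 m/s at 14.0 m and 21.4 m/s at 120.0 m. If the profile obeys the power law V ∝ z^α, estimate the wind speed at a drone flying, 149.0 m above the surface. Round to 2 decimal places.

First find α: α = ln(V₂/V₁)/ln(z₂/z₁) = ln(21.4/10.7)/ln(120.0/14.0) = 0.69315/2.14843 = 0.3226
Extrapolate from 120.0 m to 149.0 m: V₃ = 21.4 × (149.0/120.0)^0.3226 = 21.4 × 1.0723 = 22.9479 m/s

22.95 m/s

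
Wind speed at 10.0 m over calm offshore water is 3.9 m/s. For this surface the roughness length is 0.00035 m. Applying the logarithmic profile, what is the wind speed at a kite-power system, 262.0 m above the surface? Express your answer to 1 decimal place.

5.1 m/s

Log law: V(z) ∝ ln(z/z₀), so V₂/V₁ = ln(z₂/z₀) / ln(z₁/z₀).
ln(262.0/0.00035) = 13.5259, ln(10.0/0.00035) = 10.2602
V₂ = 3.9 × 13.5259/10.2602 = 3.9 × 1.3183 = 5.1414 m/s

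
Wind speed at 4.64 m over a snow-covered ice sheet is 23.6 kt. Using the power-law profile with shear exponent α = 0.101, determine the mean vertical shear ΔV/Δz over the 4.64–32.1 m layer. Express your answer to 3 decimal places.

Power law: V₂ = V₁ · (z₂/z₁)^α = 23.6 × (6.9181)^0.101 = 28.6913 kt
ΔV/Δz = (28.6913 − 23.6)/(32.1 − 4.64) = 5.0913/27.4600 = 0.18541 kt/m

0.185 kt/m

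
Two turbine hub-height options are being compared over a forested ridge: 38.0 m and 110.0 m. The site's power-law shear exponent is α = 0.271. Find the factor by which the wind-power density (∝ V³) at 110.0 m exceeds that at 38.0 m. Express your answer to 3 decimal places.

Speed ratio: V_B/V_A = (z_B/z_A)^α = (110.0/38.0)^0.271 = (2.8947)^0.271 = 1.33382
Power-density ratio: P_B/P_A = (V_B/V_A)³ = (1.33382)³ = 2.37295

2.373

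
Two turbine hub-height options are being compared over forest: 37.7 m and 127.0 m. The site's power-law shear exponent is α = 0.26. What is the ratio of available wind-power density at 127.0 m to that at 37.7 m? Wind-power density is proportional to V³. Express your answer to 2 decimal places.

Speed ratio: V_B/V_A = (z_B/z_A)^α = (127.0/37.7)^0.26 = (3.3687)^0.26 = 1.37132
Power-density ratio: P_B/P_A = (V_B/V_A)³ = (1.37132)³ = 2.57882

2.58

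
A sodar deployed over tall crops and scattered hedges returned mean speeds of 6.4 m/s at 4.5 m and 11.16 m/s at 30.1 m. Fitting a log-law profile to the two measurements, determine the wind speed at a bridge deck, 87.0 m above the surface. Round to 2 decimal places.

13.82 m/s

Log law: V ∝ ln(z/z₀). From the pair, with r = V₁/V₂ = 0.57348,
ln z₀ = (ln z₁ − r·ln z₂)/(1 − r) = (1.5041 − 0.57348×3.4045)/0.42652 = -1.0511 → z₀ = 0.3495 m
V₃ = V₁ · ln(z₃/z₀)/ln(z₁/z₀) = 6.4 × 5.5171/2.5552 = 13.8184 m/s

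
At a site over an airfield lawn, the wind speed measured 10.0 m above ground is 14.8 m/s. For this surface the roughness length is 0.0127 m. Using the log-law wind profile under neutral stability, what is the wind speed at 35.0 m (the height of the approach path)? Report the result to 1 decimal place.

17.6 m/s

Log law: V(z) ∝ ln(z/z₀), so V₂/V₁ = ln(z₂/z₀) / ln(z₁/z₀).
ln(35.0/0.0127) = 7.9215, ln(10.0/0.0127) = 6.6687
V₂ = 14.8 × 7.9215/6.6687 = 14.8 × 1.1879 = 17.5803 m/s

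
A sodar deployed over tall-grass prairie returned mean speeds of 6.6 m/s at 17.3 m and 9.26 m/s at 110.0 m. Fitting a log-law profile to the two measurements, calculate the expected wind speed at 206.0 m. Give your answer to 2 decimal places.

Log law: V ∝ ln(z/z₀). From the pair, with r = V₁/V₂ = 0.71274,
ln z₀ = (ln z₁ − r·ln z₂)/(1 − r) = (2.8507 − 0.71274×4.7005)/0.28726 = -1.7390 → z₀ = 0.1757 m
V₃ = V₁ · ln(z₃/z₀)/ln(z₁/z₀) = 6.6 × 7.0668/4.5897 = 10.1622 m/s

10.16 m/s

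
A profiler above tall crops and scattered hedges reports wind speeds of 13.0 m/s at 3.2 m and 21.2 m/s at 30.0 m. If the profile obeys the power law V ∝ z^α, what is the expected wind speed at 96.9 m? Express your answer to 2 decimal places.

27.39 m/s

First find α: α = ln(V₂/V₁)/ln(z₂/z₁) = ln(21.2/13.0)/ln(30.0/3.2) = 0.48905/2.23805 = 0.2185
Extrapolate from 30.0 m to 96.9 m: V₃ = 21.2 × (96.9/30.0)^0.2185 = 21.2 × 1.2920 = 27.3908 m/s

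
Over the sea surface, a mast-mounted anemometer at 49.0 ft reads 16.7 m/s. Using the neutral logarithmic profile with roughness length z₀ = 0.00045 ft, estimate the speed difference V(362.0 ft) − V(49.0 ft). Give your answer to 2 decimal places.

Log law: V₂ = V₁ · ln(z₂/z₀)/ln(z₁/z₀) = 16.7 × 13.5979/11.5981 = 19.5795 m/s
ΔV = 19.5795 − 16.7 = 2.8795 m/s

2.88 m/s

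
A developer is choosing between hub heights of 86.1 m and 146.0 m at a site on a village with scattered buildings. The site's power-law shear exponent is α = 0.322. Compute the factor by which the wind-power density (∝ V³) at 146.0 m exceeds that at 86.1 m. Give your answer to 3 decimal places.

Speed ratio: V_B/V_A = (z_B/z_A)^α = (146.0/86.1)^0.322 = (1.6957)^0.322 = 1.18536
Power-density ratio: P_B/P_A = (V_B/V_A)³ = (1.18536)³ = 1.66553

1.666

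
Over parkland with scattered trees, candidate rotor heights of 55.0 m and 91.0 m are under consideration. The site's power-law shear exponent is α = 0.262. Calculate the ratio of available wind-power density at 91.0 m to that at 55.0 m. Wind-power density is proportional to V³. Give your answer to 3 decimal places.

1.486

Speed ratio: V_B/V_A = (z_B/z_A)^α = (91.0/55.0)^0.262 = (1.6545)^0.262 = 1.14102
Power-density ratio: P_B/P_A = (V_B/V_A)³ = (1.14102)³ = 1.48553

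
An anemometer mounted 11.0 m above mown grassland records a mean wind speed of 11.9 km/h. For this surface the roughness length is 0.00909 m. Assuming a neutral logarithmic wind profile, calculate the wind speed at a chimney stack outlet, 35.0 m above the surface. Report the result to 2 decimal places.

13.84 km/h

Log law: V(z) ∝ ln(z/z₀), so V₂/V₁ = ln(z₂/z₀) / ln(z₁/z₀).
ln(35.0/0.00909) = 8.2559, ln(11.0/0.00909) = 7.0985
V₂ = 11.9 × 8.2559/7.0985 = 11.9 × 1.1631 = 13.8404 km/h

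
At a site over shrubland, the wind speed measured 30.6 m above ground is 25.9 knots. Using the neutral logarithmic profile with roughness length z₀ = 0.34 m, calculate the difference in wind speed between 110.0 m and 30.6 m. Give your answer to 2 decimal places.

7.36 knots

Log law: V₂ = V₁ · ln(z₂/z₀)/ln(z₁/z₀) = 25.9 × 5.7793/4.4998 = 33.2644 knots
ΔV = 33.2644 − 25.9 = 7.3644 knots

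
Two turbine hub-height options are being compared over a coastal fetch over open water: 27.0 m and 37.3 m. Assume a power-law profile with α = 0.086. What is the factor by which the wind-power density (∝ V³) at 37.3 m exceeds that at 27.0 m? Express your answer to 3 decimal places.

Speed ratio: V_B/V_A = (z_B/z_A)^α = (37.3/27.0)^0.086 = (1.3815)^0.086 = 1.02818
Power-density ratio: P_B/P_A = (V_B/V_A)³ = (1.02818)³ = 1.08695

1.087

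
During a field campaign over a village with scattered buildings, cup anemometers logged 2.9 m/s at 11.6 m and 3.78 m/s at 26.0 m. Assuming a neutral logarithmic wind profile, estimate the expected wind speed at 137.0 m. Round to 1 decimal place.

Log law: V ∝ ln(z/z₀). From the pair, with r = V₁/V₂ = 0.76720,
ln z₀ = (ln z₁ − r·ln z₂)/(1 − r) = (2.4510 − 0.76720×3.2581)/0.23280 = -0.2087 → z₀ = 0.8116 m
V₃ = V₁ · ln(z₃/z₀)/ln(z₁/z₀) = 2.9 × 5.1287/2.6597 = 5.5920 m/s

5.6 m/s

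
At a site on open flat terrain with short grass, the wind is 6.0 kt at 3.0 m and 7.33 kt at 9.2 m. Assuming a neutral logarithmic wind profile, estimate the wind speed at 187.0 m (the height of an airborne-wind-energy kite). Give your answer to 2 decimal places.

10.90 kt

Log law: V ∝ ln(z/z₀). From the pair, with r = V₁/V₂ = 0.81855,
ln z₀ = (ln z₁ − r·ln z₂)/(1 − r) = (1.0986 − 0.81855×2.2192)/0.18145 = -3.9567 → z₀ = 0.01913 m
V₃ = V₁ · ln(z₃/z₀)/ln(z₁/z₀) = 6.0 × 9.1878/5.0553 = 10.9048 kt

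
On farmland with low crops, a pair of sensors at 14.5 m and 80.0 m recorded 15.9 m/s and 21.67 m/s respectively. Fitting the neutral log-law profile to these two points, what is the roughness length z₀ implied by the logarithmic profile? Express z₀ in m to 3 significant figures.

Log law: V(z) ∝ ln(z/z₀). With r = V₁/V₂ = 15.9/21.67 = 0.73373,
r · ln(z₂/z₀) = ln(z₁/z₀) ⇒ ln z₀ = (ln z₁ − r·ln z₂)/(1 − r)
ln z₀ = (2.67415 − 0.73373×4.38203) / 0.26627 = -2.0321
z₀ = exp(-2.0321) = 0.1311 m

z₀ ≈ 0.131 m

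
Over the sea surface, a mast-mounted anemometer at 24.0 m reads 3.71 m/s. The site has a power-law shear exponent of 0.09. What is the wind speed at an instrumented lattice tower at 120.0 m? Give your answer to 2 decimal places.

Power-law profile: V₂ = V₁ · (z₂/z₁)^α
V₂ = 3.71 × (120.0/24.0)^0.09 = 3.71 × (5.0000)^0.09
    = 3.71 × 1.1559 = 4.2883 m/s

4.29 m/s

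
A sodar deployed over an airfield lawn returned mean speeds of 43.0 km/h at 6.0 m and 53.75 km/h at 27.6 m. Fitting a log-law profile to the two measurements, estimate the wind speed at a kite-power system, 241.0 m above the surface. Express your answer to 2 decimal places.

69.01 km/h

Log law: V ∝ ln(z/z₀). From the pair, with r = V₁/V₂ = 0.80000,
ln z₀ = (ln z₁ − r·ln z₂)/(1 − r) = (1.7918 − 0.80000×3.3178)/0.20000 = -4.3125 → z₀ = 0.01340 m
V₃ = V₁ · ln(z₃/z₀)/ln(z₁/z₀) = 43.0 × 9.7973/6.1042 = 69.0149 km/h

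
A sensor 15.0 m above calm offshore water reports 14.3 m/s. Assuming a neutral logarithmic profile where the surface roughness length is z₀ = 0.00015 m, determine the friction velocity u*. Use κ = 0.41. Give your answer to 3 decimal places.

u* ≈ 0.509 m/s

Log law: V(z) = (u*/κ) · ln(z/z₀) ⇒ u* = κ · V / ln(z/z₀)
u* = 0.41 × 14.3 / ln(15.0/0.00015) = 0.41 × 14.3 / 11.5129
   = 5.8630 / 11.5129 = 0.5093 m/s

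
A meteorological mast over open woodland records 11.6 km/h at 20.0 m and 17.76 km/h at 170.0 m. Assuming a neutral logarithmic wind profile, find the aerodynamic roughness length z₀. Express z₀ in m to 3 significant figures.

z₀ ≈ 0.355 m

Log law: V(z) ∝ ln(z/z₀). With r = V₁/V₂ = 11.6/17.76 = 0.65315,
r · ln(z₂/z₀) = ln(z₁/z₀) ⇒ ln z₀ = (ln z₁ − r·ln z₂)/(1 − r)
ln z₀ = (2.99573 − 0.65315×5.13580) / 0.34685 = -1.0343
z₀ = exp(-1.0343) = 0.3555 m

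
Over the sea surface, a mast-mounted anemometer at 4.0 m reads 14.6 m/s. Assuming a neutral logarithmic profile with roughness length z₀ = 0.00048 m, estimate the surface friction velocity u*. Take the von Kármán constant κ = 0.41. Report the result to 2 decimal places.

Log law: V(z) = (u*/κ) · ln(z/z₀) ⇒ u* = κ · V / ln(z/z₀)
u* = 0.41 × 14.6 / ln(4.0/0.00048) = 0.41 × 14.6 / 9.0280
   = 5.9860 / 9.0280 = 0.6630 m/s

u* ≈ 0.66 m/s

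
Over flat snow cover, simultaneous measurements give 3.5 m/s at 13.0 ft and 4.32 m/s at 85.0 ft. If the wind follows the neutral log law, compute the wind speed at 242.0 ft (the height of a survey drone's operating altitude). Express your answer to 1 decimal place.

4.8 m/s

Log law: V ∝ ln(z/z₀). From the pair, with r = V₁/V₂ = 0.81019,
ln z₀ = (ln z₁ − r·ln z₂)/(1 − r) = (2.5649 − 0.81019×4.4427)/0.18981 = -5.4496 → z₀ = 0.004298 ft
V₃ = V₁ · ln(z₃/z₀)/ln(z₁/z₀) = 3.5 × 10.9386/8.0146 = 4.7769 m/s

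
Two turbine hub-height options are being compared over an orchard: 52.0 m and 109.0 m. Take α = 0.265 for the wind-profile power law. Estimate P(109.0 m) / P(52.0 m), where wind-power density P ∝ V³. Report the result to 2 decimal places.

Speed ratio: V_B/V_A = (z_B/z_A)^α = (109.0/52.0)^0.265 = (2.0962)^0.265 = 1.21668
Power-density ratio: P_B/P_A = (V_B/V_A)³ = (1.21668)³ = 1.80107

1.80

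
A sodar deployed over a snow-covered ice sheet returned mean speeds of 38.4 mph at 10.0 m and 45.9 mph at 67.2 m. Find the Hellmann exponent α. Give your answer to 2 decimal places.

α ≈ 0.09

Power law: V₂/V₁ = (z₂/z₁)^α ⇒ α = ln(V₂/V₁) / ln(z₂/z₁)
α = ln(45.9/38.4) / ln(67.2/10.0) = ln(1.1953) / ln(6.7200)
  = 0.17841 / 1.90509 = 0.09365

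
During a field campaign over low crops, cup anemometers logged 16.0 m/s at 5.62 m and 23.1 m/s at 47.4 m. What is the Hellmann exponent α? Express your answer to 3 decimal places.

α ≈ 0.172

Power law: V₂/V₁ = (z₂/z₁)^α ⇒ α = ln(V₂/V₁) / ln(z₂/z₁)
α = ln(23.1/16.0) / ln(47.4/5.62) = ln(1.4438) / ln(8.4342)
  = 0.36724 / 2.13229 = 0.17223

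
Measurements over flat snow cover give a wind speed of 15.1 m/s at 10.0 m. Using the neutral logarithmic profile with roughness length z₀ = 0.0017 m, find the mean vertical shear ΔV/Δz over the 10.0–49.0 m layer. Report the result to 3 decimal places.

Log law: V₂ = V₁ · ln(z₂/z₀)/ln(z₁/z₀) = 15.1 × 10.2689/8.6797 = 17.8648 m/s
ΔV/Δz = (17.8648 − 15.1)/(49.0 − 10.0) = 2.7648/39.0000 = 0.07089 m/s/m

0.071 m/s/m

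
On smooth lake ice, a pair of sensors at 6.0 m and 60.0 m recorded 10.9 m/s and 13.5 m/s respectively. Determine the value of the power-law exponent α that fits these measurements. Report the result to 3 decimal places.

Power law: V₂/V₁ = (z₂/z₁)^α ⇒ α = ln(V₂/V₁) / ln(z₂/z₁)
α = ln(13.5/10.9) / ln(60.0/6.0) = ln(1.2385) / ln(10.0000)
  = 0.21393 / 2.30259 = 0.09291

α ≈ 0.093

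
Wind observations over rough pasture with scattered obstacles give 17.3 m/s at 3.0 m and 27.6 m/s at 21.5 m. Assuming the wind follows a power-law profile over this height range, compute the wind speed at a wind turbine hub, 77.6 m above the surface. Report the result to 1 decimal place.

37.4 m/s

First find α: α = ln(V₂/V₁)/ln(z₂/z₁) = ln(27.6/17.3)/ln(21.5/3.0) = 0.46711/1.96944 = 0.2372
Extrapolate from 21.5 m to 77.6 m: V₃ = 27.6 × (77.6/21.5)^0.2372 = 27.6 × 1.3558 = 37.4212 m/s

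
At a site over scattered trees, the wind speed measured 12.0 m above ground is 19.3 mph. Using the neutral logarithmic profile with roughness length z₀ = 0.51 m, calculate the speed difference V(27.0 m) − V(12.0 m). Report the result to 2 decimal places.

Log law: V₂ = V₁ · ln(z₂/z₀)/ln(z₁/z₀) = 19.3 × 3.9692/3.1583 = 24.2556 mph
ΔV = 24.2556 − 19.3 = 4.9556 mph

4.96 mph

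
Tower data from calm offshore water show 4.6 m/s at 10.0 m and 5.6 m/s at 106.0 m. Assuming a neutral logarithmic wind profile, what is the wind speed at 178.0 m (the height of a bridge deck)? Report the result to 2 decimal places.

5.82 m/s

Log law: V ∝ ln(z/z₀). From the pair, with r = V₁/V₂ = 0.82143,
ln z₀ = (ln z₁ − r·ln z₂)/(1 − r) = (2.3026 − 0.82143×4.6634)/0.17857 = -8.5573 → z₀ = 0.0001921 m
V₃ = V₁ · ln(z₃/z₀)/ln(z₁/z₀) = 4.6 × 13.7391/10.8599 = 5.8196 m/s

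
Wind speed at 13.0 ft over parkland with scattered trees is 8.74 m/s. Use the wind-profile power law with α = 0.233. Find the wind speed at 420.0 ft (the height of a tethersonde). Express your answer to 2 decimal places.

Power-law profile: V₂ = V₁ · (z₂/z₁)^α
V₂ = 8.74 × (420.0/13.0)^0.233 = 8.74 × (32.3077)^0.233
    = 8.74 × 2.2473 = 19.6417 m/s

19.64 m/s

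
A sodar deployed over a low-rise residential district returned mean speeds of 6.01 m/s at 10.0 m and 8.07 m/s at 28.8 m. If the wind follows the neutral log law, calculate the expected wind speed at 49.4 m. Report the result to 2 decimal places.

9.12 m/s

Log law: V ∝ ln(z/z₀). From the pair, with r = V₁/V₂ = 0.74473,
ln z₀ = (ln z₁ − r·ln z₂)/(1 − r) = (2.3026 − 0.74473×3.3604)/0.25527 = -0.7835 → z₀ = 0.4568 m
V₃ = V₁ · ln(z₃/z₀)/ln(z₁/z₀) = 6.01 × 4.6834/3.0861 = 9.1208 m/s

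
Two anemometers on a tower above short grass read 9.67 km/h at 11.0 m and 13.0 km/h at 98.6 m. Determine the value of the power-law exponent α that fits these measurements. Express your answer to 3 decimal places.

α ≈ 0.135

Power law: V₂/V₁ = (z₂/z₁)^α ⇒ α = ln(V₂/V₁) / ln(z₂/z₁)
α = ln(13.0/9.67) / ln(98.6/11.0) = ln(1.3444) / ln(8.9636)
  = 0.29592 / 2.19318 = 0.13493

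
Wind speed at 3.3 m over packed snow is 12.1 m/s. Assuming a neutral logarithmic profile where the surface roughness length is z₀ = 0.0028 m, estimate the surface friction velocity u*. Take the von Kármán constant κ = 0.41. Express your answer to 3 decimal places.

Log law: V(z) = (u*/κ) · ln(z/z₀) ⇒ u* = κ · V / ln(z/z₀)
u* = 0.41 × 12.1 / ln(3.3/0.0028) = 0.41 × 12.1 / 7.0721
   = 4.9610 / 7.0721 = 0.7015 m/s

u* ≈ 0.701 m/s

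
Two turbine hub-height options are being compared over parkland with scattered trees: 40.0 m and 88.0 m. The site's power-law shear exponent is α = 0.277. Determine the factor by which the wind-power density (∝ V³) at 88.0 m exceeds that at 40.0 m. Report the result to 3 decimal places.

1.926

Speed ratio: V_B/V_A = (z_B/z_A)^α = (88.0/40.0)^0.277 = (2.2000)^0.277 = 1.24409
Power-density ratio: P_B/P_A = (V_B/V_A)³ = (1.24409)³ = 1.92554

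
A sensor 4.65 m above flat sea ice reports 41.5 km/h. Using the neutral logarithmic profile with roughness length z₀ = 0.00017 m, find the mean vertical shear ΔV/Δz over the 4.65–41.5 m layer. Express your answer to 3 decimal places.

0.241 km/h/m

Log law: V₂ = V₁ · ln(z₂/z₀)/ln(z₁/z₀) = 41.5 × 12.4054/10.2166 = 50.3911 km/h
ΔV/Δz = (50.3911 − 41.5)/(41.5 − 4.65) = 8.8911/36.8500 = 0.24128 km/h/m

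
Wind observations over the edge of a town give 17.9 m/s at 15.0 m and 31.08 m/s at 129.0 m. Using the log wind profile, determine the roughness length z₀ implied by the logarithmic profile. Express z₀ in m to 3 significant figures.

Log law: V(z) ∝ ln(z/z₀). With r = V₁/V₂ = 17.9/31.08 = 0.57593,
r · ln(z₂/z₀) = ln(z₁/z₀) ⇒ ln z₀ = (ln z₁ − r·ln z₂)/(1 − r)
ln z₀ = (2.70805 − 0.57593×4.85981) / 0.42407 = -0.2143
z₀ = exp(-0.2143) = 0.8071 m

z₀ ≈ 0.807 m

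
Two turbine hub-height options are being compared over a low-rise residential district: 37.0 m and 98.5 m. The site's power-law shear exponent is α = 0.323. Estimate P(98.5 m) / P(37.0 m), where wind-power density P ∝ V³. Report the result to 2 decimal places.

2.58

Speed ratio: V_B/V_A = (z_B/z_A)^α = (98.5/37.0)^0.323 = (2.6622)^0.323 = 1.37199
Power-density ratio: P_B/P_A = (V_B/V_A)³ = (1.37199)³ = 2.58257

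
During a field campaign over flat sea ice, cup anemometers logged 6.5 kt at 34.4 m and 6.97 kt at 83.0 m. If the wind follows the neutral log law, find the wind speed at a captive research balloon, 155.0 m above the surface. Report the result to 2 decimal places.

7.30 kt

Log law: V ∝ ln(z/z₀). From the pair, with r = V₁/V₂ = 0.93257,
ln z₀ = (ln z₁ − r·ln z₂)/(1 − r) = (3.5381 − 0.93257×4.4188)/0.06743 = -8.6430 → z₀ = 0.0001764 m
V₃ = V₁ · ln(z₃/z₀)/ln(z₁/z₀) = 6.5 × 13.6864/12.1811 = 7.3033 kt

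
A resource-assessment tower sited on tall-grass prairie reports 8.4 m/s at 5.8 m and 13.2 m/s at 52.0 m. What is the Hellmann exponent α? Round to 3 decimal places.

α ≈ 0.206

Power law: V₂/V₁ = (z₂/z₁)^α ⇒ α = ln(V₂/V₁) / ln(z₂/z₁)
α = ln(13.2/8.4) / ln(52.0/5.8) = ln(1.5714) / ln(8.9655)
  = 0.45199 / 2.19339 = 0.20607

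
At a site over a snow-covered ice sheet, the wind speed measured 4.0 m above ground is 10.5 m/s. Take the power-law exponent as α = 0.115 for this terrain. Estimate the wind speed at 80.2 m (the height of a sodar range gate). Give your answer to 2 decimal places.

14.82 m/s

Power-law profile: V₂ = V₁ · (z₂/z₁)^α
V₂ = 10.5 × (80.2/4.0)^0.115 = 10.5 × (20.0500)^0.115
    = 10.5 × 1.4117 = 14.8229 m/s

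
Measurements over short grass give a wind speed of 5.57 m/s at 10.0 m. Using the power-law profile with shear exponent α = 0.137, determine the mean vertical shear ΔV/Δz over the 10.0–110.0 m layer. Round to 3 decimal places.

0.022 m/s/m

Power law: V₂ = V₁ · (z₂/z₁)^α = 5.57 × (11.0000)^0.137 = 7.7362 m/s
ΔV/Δz = (7.7362 − 5.57)/(110.0 − 10.0) = 2.1662/100.0000 = 0.02166 m/s/m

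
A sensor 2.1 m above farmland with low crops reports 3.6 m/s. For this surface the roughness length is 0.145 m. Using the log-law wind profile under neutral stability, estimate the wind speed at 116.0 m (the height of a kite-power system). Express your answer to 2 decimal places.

9.00 m/s

Log law: V(z) ∝ ln(z/z₀), so V₂/V₁ = ln(z₂/z₀) / ln(z₁/z₀).
ln(116.0/0.145) = 6.6846, ln(2.1/0.145) = 2.6730
V₂ = 3.6 × 6.6846/2.6730 = 3.6 × 2.5008 = 9.0030 m/s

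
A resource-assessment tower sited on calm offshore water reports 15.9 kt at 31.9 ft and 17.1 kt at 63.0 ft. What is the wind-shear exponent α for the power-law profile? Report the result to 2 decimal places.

α ≈ 0.11

Power law: V₂/V₁ = (z₂/z₁)^α ⇒ α = ln(V₂/V₁) / ln(z₂/z₁)
α = ln(17.1/15.9) / ln(63.0/31.9) = ln(1.0755) / ln(1.9749)
  = 0.07276 / 0.68053 = 0.10692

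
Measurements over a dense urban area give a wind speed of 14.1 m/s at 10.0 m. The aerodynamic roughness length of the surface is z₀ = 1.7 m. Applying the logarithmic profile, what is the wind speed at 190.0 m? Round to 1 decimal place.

37.5 m/s

Log law: V(z) ∝ ln(z/z₀), so V₂/V₁ = ln(z₂/z₀) / ln(z₁/z₀).
ln(190.0/1.7) = 4.7164, ln(10.0/1.7) = 1.7720
V₂ = 14.1 × 4.7164/1.7720 = 14.1 × 2.6617 = 37.5298 m/s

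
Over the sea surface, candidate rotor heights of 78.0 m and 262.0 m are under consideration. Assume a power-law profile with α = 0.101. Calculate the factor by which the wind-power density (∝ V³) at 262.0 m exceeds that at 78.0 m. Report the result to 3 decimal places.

Speed ratio: V_B/V_A = (z_B/z_A)^α = (262.0/78.0)^0.101 = (3.3590)^0.101 = 1.13018
Power-density ratio: P_B/P_A = (V_B/V_A)³ = (1.13018)³ = 1.44358

1.444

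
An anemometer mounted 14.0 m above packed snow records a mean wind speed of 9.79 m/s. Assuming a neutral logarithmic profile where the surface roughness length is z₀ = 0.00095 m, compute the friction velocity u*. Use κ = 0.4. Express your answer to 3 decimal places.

Log law: V(z) = (u*/κ) · ln(z/z₀) ⇒ u* = κ · V / ln(z/z₀)
u* = 0.4 × 9.79 / ln(14.0/0.00095) = 0.4 × 9.79 / 9.5981
   = 3.9160 / 9.5981 = 0.4080 m/s

u* ≈ 0.408 m/s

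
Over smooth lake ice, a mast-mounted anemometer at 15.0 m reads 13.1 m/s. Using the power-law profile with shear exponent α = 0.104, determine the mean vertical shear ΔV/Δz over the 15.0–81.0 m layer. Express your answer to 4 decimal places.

Power law: V₂ = V₁ · (z₂/z₁)^α = 13.1 × (5.4000)^0.104 = 15.6113 m/s
ΔV/Δz = (15.6113 − 13.1)/(81.0 − 15.0) = 2.5113/66.0000 = 0.03805 m/s/m

0.0381 m/s/m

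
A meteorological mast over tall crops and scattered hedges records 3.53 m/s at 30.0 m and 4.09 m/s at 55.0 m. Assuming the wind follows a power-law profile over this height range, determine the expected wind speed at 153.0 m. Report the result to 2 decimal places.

5.24 m/s

First find α: α = ln(V₂/V₁)/ln(z₂/z₁) = ln(4.09/3.53)/ln(55.0/30.0) = 0.14725/0.60614 = 0.2429
Extrapolate from 55.0 m to 153.0 m: V₃ = 4.09 × (153.0/55.0)^0.2429 = 4.09 × 1.2822 = 5.2440 m/s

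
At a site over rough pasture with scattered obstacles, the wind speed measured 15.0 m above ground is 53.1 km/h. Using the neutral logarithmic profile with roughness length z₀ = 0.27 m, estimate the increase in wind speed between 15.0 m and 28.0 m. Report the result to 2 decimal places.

Log law: V₂ = V₁ · ln(z₂/z₀)/ln(z₁/z₀) = 53.1 × 4.6415/4.0174 = 61.3498 km/h
ΔV = 61.3498 − 53.1 = 8.2498 km/h

8.25 km/h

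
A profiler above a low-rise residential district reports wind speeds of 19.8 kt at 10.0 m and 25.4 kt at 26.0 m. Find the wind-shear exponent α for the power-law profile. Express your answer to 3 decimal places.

Power law: V₂/V₁ = (z₂/z₁)^α ⇒ α = ln(V₂/V₁) / ln(z₂/z₁)
α = ln(25.4/19.8) / ln(26.0/10.0) = ln(1.2828) / ln(2.6000)
  = 0.24907 / 0.95551 = 0.26066

α ≈ 0.261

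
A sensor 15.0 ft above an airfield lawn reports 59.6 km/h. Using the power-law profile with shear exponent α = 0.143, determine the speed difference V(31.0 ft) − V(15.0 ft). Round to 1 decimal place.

Power law: V₂ = V₁ · (z₂/z₁)^α = 59.6 × (2.0667)^0.143 = 66.1196 km/h
ΔV = 66.1196 − 59.6 = 6.5196 km/h

6.5 km/h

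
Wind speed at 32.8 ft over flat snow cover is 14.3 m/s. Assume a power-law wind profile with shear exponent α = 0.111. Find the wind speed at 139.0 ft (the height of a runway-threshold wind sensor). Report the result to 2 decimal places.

Power-law profile: V₂ = V₁ · (z₂/z₁)^α
V₂ = 14.3 × (139.0/32.8)^0.111 = 14.3 × (4.2378)^0.111
    = 14.3 × 1.1739 = 16.7861 m/s

16.79 m/s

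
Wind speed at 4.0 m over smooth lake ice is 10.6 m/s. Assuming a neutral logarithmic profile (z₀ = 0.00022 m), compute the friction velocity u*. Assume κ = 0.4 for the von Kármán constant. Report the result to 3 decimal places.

Log law: V(z) = (u*/κ) · ln(z/z₀) ⇒ u* = κ · V / ln(z/z₀)
u* = 0.4 × 10.6 / ln(4.0/0.00022) = 0.4 × 10.6 / 9.8082
   = 4.2400 / 9.8082 = 0.4323 m/s

u* ≈ 0.432 m/s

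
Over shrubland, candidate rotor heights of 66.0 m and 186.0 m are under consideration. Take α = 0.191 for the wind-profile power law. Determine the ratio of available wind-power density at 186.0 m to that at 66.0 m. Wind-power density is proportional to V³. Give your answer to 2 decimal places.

1.81

Speed ratio: V_B/V_A = (z_B/z_A)^α = (186.0/66.0)^0.191 = (2.8182)^0.191 = 1.21883
Power-density ratio: P_B/P_A = (V_B/V_A)³ = (1.21883)³ = 1.81064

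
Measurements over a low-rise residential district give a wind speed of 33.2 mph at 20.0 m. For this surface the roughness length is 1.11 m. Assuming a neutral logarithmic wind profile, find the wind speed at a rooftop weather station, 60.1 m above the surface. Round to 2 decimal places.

45.83 mph

Log law: V(z) ∝ ln(z/z₀), so V₂/V₁ = ln(z₂/z₀) / ln(z₁/z₀).
ln(60.1/1.11) = 3.9916, ln(20.0/1.11) = 2.8914
V₂ = 33.2 × 3.9916/2.8914 = 33.2 × 1.3805 = 45.8339 mph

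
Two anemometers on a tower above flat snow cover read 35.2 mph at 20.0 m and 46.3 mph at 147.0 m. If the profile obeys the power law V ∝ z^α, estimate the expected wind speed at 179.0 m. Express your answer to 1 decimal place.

First find α: α = ln(V₂/V₁)/ln(z₂/z₁) = ln(46.3/35.2)/ln(147.0/20.0) = 0.27410/1.99470 = 0.1374
Extrapolate from 147.0 m to 179.0 m: V₃ = 46.3 × (179.0/147.0)^0.1374 = 46.3 × 1.0274 = 47.5702 mph

47.6 mph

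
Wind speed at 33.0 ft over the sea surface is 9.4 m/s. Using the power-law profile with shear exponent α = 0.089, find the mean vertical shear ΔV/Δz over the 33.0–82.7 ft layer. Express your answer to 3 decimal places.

Power law: V₂ = V₁ · (z₂/z₁)^α = 9.4 × (2.5061)^0.089 = 10.2009 m/s
ΔV/Δz = (10.2009 − 9.4)/(82.7 − 33.0) = 0.8009/49.7000 = 0.01611 m/s/ft

0.016 m/s/ft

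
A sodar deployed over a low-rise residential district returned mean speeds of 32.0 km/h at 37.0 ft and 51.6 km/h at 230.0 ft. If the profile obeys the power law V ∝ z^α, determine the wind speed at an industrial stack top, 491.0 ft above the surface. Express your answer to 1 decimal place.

62.9 km/h

First find α: α = ln(V₂/V₁)/ln(z₂/z₁) = ln(51.6/32.0)/ln(230.0/37.0) = 0.47779/1.82716 = 0.2615
Extrapolate from 230.0 ft to 491.0 ft: V₃ = 51.6 × (491.0/230.0)^0.2615 = 51.6 × 1.2193 = 62.9177 km/h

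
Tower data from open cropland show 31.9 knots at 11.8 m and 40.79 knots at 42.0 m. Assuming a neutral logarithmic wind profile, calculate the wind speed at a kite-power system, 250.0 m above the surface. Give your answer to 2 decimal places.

53.28 knots

Log law: V ∝ ln(z/z₀). From the pair, with r = V₁/V₂ = 0.78205,
ln z₀ = (ln z₁ − r·ln z₂)/(1 − r) = (2.4681 − 0.78205×3.7377)/0.21795 = -2.0875 → z₀ = 0.1240 m
V₃ = V₁ · ln(z₃/z₀)/ln(z₁/z₀) = 31.9 × 7.6090/4.5556 = 53.2808 knots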